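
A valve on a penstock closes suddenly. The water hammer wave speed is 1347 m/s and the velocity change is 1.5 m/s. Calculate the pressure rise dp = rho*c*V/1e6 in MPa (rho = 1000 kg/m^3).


dp = 1000 * 1347 * 1.5 / 1e6 = 2.0205 MPa


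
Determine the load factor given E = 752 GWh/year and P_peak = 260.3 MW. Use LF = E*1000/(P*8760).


LF = 752 * 1000 / (260.3 * 8760) = 0.3298


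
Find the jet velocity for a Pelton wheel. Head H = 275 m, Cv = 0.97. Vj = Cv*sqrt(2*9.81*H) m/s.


Vj = 0.97 * sqrt(2*9.81*275) = 71.2504 m/s


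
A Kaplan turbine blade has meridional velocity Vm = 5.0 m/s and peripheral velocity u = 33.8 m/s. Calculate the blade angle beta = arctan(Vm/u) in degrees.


beta = arctan(5.0 / 33.8) = 8.4147 degrees


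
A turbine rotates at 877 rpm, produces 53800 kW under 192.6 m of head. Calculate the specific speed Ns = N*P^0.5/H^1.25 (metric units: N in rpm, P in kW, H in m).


Ns = 877 * 53800^0.5 / 192.6^1.25 = 283.5113


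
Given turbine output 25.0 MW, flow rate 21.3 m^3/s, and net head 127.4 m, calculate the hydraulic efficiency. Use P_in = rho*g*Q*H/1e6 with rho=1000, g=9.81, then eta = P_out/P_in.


P_in = 1000 * 9.81 * 21.3 * 127.4 / 1e6 = 26.6206 MW
eta = 25.0 / 26.6206 = 0.9391


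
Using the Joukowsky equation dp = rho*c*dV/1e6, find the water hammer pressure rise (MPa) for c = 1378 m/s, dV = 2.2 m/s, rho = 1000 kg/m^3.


dp = 1000 * 1378 * 2.2 / 1e6 = 3.0316 MPa


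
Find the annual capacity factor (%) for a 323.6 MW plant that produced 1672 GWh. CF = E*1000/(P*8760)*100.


CF = 1672 * 1000 / (323.6 * 8760) * 100 = 58.9826 %


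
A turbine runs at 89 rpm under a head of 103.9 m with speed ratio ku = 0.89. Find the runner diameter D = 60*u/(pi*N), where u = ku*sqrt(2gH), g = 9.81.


u = 0.89 * sqrt(2*9.81*103.9) = 40.1835 m/s
D = 60 * 40.1835 / (pi * 89) = 8.6230 m


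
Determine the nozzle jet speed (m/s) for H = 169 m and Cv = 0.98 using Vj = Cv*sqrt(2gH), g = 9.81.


Vj = 0.98 * sqrt(2*9.81*169) = 56.4312 m/s


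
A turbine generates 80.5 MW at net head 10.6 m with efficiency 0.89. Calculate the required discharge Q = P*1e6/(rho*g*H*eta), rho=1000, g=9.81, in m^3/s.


Q = 80.5 * 1e6 / (1000 * 9.81 * 10.6 * 0.89) = 869.8232 m^3/s


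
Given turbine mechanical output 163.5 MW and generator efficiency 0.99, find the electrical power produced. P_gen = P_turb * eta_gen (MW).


P_gen = 163.5 * 0.99 = 161.8650 MW


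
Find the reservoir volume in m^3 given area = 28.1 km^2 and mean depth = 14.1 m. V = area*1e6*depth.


V = 28.1 * 1e6 * 14.1 = 3.9621e+08 m^3


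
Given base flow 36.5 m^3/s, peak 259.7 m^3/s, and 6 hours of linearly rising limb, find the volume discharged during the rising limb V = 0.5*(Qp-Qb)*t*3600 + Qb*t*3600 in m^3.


V = 0.5*(259.7 - 36.5)*6*3600 + 36.5*6*3600 = 3.1990e+06 m^3


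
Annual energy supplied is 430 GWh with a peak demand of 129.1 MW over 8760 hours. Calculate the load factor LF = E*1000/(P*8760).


LF = 430 * 1000 / (129.1 * 8760) = 0.3802


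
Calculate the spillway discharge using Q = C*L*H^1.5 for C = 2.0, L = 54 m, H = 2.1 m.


Q = 2.0 * 54 * 2.1^1.5 = 328.6644 m^3/s


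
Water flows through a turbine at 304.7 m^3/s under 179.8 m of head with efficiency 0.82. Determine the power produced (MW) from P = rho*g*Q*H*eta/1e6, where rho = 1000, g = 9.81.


P = 1000 * 9.81 * 304.7 * 179.8 * 0.82 / 1e6 = 440.7020 MW


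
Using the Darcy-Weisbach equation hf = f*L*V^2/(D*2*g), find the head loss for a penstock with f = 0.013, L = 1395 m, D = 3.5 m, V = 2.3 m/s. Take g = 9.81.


hf = 0.013 * 1395 * 2.3^2 / (3.5 * 2 * 9.81) = 1.3970 m


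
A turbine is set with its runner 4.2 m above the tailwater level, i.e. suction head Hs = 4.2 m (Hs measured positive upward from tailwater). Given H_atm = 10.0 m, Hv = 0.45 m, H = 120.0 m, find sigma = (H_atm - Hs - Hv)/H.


sigma = (10.0 - 4.2 - 0.45) / 120.0 = 0.0446


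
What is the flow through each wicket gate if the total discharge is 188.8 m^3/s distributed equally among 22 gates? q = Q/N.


q = 188.8 / 22 = 8.5818 m^3/s


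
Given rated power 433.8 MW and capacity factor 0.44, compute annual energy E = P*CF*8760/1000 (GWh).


E = 433.8 * 0.44 * 8760 / 1000 = 1672.0387 GWh


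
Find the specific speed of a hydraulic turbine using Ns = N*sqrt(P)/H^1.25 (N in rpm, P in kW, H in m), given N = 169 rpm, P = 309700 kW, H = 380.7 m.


Ns = 169 * 309700^0.5 / 380.7^1.25 = 55.9279


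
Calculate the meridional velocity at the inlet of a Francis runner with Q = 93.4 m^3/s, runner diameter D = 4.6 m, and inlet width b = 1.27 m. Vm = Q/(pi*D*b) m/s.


Vm = 93.4 / (pi * 4.6 * 1.27) = 5.0890 m/s


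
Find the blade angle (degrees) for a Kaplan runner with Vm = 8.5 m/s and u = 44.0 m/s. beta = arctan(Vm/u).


beta = arctan(8.5 / 44.0) = 10.9338 degrees


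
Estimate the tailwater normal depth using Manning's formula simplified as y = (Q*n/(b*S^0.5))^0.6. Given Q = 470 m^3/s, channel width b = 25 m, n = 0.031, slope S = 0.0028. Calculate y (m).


y = (470 * 0.031 / (25 * 0.0028^0.5))^0.6 = 4.2186 m


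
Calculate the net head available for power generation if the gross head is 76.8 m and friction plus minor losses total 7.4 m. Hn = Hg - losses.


Hn = 76.8 - 7.4 = 69.4000 m


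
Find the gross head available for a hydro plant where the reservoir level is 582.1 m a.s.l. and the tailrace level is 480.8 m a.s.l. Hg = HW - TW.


Hg = 582.1 - 480.8 = 101.3000 m


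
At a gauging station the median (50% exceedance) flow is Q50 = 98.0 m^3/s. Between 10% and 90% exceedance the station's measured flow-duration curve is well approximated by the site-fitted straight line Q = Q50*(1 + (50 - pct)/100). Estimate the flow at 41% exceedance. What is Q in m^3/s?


Q = 98.0 * (1 + (50 - 41)/100) = 106.8200 m^3/s


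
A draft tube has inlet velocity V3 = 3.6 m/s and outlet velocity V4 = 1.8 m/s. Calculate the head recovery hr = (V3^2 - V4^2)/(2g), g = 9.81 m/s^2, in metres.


hr = (3.6^2 - 1.8^2) / (2*9.81) = 0.4954 m


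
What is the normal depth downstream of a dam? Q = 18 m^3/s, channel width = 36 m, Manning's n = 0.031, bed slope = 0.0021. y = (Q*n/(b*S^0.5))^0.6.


y = (18 * 0.031 / (36 * 0.0021^0.5))^0.6 = 0.5218 m


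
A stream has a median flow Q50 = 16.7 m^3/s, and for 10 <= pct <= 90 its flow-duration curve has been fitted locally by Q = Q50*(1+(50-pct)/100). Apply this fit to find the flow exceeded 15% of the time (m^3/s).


Q = 16.7 * (1 + (50 - 15)/100) = 22.5450 m^3/s


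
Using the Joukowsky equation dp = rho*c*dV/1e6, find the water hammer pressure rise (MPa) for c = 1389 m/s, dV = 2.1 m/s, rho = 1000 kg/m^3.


dp = 1000 * 1389 * 2.1 / 1e6 = 2.9169 MPa


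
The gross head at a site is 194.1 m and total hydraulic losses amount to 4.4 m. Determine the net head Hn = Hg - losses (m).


Hn = 194.1 - 4.4 = 189.7000 m


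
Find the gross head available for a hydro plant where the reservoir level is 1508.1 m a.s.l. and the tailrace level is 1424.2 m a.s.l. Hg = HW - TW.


Hg = 1508.1 - 1424.2 = 83.9000 m


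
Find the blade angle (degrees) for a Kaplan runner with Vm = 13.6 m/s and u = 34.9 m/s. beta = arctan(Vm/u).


beta = arctan(13.6 / 34.9) = 21.2901 degrees


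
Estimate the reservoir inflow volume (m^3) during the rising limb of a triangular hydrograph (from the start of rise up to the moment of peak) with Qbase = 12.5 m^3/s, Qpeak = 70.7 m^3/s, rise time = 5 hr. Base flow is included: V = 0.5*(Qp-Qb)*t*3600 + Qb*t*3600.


V = 0.5*(70.7 - 12.5)*5*3600 + 12.5*5*3600 = 748800.0000 m^3


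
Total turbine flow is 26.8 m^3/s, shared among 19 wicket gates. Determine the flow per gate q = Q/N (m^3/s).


q = 26.8 / 19 = 1.4105 m^3/s


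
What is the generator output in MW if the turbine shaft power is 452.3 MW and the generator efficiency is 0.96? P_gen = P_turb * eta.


P_gen = 452.3 * 0.96 = 434.2080 MW


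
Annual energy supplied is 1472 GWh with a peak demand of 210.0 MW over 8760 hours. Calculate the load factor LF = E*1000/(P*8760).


LF = 1472 * 1000 / (210.0 * 8760) = 0.8002


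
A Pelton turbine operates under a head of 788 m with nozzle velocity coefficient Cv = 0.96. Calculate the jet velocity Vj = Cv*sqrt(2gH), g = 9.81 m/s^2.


Vj = 0.96 * sqrt(2*9.81*788) = 119.3669 m/s


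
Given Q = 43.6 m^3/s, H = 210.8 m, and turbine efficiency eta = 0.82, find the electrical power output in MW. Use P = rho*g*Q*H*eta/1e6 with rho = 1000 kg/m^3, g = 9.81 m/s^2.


P = 1000 * 9.81 * 43.6 * 210.8 * 0.82 / 1e6 = 73.9333 MW


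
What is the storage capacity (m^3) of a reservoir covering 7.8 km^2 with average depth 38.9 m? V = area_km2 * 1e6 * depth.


V = 7.8 * 1e6 * 38.9 = 3.0342e+08 m^3


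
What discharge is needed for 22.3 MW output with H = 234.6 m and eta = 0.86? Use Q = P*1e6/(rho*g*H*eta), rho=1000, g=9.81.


Q = 22.3 * 1e6 / (1000 * 9.81 * 234.6 * 0.86) = 11.2670 m^3/s


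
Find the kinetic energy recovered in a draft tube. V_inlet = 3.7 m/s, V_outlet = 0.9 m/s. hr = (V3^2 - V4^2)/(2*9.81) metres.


hr = (3.7^2 - 0.9^2) / (2*9.81) = 0.6565 m


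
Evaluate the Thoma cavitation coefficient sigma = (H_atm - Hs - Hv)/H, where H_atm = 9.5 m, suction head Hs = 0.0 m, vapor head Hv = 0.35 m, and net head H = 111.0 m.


sigma = (9.5 - 0.0 - 0.35) / 111.0 = 0.0824


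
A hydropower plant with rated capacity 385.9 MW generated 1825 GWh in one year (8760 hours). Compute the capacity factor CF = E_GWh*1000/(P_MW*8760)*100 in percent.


CF = 1825 * 1000 / (385.9 * 8760) * 100 = 53.9864 %


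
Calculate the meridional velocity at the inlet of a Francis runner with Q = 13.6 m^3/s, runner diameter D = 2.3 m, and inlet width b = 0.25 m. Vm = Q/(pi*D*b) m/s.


Vm = 13.6 / (pi * 2.3 * 0.25) = 7.5287 m/s


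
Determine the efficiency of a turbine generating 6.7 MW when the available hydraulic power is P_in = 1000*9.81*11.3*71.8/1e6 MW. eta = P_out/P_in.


P_in = 1000 * 9.81 * 11.3 * 71.8 / 1e6 = 7.9592 MW
eta = 6.7 / 7.9592 = 0.8418


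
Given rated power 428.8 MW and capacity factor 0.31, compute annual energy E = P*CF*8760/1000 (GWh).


E = 428.8 * 0.31 * 8760 / 1000 = 1164.4493 GWh


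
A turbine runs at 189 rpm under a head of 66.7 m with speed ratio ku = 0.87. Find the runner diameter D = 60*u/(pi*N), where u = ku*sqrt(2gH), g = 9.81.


u = 0.87 * sqrt(2*9.81*66.7) = 31.4725 m/s
D = 60 * 31.4725 / (pi * 189) = 3.1803 m


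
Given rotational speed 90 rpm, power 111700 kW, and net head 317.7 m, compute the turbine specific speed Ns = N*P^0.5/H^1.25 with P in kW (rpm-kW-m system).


Ns = 90 * 111700^0.5 / 317.7^1.25 = 22.4258


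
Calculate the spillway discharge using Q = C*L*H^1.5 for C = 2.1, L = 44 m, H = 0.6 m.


Q = 2.1 * 44 * 0.6^1.5 = 42.9436 m^3/s


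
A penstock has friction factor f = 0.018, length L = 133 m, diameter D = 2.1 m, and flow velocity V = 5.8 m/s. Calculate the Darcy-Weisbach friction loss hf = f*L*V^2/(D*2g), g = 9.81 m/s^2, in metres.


hf = 0.018 * 133 * 5.8^2 / (2.1 * 2 * 9.81) = 1.9546 m


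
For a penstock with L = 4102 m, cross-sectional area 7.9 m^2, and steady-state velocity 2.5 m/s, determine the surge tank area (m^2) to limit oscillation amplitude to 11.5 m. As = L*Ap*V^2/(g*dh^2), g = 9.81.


As = 4102 * 7.9 * 2.5^2 / (9.81 * 11.5^2) = 156.1126 m^2


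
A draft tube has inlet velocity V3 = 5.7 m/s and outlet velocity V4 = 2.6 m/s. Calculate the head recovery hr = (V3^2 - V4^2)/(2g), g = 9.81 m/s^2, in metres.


hr = (5.7^2 - 2.6^2) / (2*9.81) = 1.3114 m


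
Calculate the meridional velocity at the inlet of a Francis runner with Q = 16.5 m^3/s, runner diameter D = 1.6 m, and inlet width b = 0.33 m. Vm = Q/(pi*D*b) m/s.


Vm = 16.5 / (pi * 1.6 * 0.33) = 9.9472 m/s


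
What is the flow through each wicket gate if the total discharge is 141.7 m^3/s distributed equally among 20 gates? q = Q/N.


q = 141.7 / 20 = 7.0850 m^3/s


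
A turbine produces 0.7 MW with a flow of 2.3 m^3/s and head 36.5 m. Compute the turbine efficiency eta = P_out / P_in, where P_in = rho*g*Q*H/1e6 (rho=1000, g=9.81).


P_in = 1000 * 9.81 * 2.3 * 36.5 / 1e6 = 0.8235 MW
eta = 0.7 / 0.8235 = 0.8500


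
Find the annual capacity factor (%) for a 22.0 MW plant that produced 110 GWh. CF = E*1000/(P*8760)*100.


CF = 110 * 1000 / (22.0 * 8760) * 100 = 57.0776 %


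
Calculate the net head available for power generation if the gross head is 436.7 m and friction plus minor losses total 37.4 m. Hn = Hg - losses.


Hn = 436.7 - 37.4 = 399.3000 m


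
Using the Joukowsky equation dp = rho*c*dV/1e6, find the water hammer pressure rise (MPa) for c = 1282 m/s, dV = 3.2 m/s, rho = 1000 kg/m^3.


dp = 1000 * 1282 * 3.2 / 1e6 = 4.1024 MPa


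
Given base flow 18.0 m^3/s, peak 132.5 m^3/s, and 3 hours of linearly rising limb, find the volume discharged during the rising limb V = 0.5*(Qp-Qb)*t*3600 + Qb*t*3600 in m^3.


V = 0.5*(132.5 - 18.0)*3*3600 + 18.0*3*3600 = 812700.0000 m^3


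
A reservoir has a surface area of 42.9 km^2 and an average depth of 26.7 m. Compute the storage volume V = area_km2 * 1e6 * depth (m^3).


V = 42.9 * 1e6 * 26.7 = 1.1454e+09 m^3


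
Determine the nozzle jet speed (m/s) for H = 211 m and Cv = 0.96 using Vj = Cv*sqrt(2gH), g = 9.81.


Vj = 0.96 * sqrt(2*9.81*211) = 61.7678 m/s


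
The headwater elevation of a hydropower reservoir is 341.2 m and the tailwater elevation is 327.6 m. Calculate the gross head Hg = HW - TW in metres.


Hg = 341.2 - 327.6 = 13.6000 m


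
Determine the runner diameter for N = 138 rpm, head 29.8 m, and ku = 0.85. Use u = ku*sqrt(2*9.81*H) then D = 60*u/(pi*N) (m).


u = 0.85 * sqrt(2*9.81*29.8) = 20.5531 m/s
D = 60 * 20.5531 / (pi * 138) = 2.8445 m


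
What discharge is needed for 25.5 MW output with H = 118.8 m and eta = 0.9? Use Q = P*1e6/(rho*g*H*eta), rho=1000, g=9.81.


Q = 25.5 * 1e6 / (1000 * 9.81 * 118.8 * 0.9) = 24.3115 m^3/s


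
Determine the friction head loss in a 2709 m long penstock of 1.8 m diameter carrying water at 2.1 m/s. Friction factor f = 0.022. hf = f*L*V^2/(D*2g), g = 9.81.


hf = 0.022 * 2709 * 2.1^2 / (1.8 * 2 * 9.81) = 7.4422 m


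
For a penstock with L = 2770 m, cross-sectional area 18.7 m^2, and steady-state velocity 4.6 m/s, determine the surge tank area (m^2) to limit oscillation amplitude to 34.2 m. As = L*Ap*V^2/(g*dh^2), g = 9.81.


As = 2770 * 18.7 * 4.6^2 / (9.81 * 34.2^2) = 95.5247 m^2


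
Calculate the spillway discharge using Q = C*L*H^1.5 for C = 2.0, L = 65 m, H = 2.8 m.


Q = 2.0 * 65 * 2.8^1.5 = 609.0885 m^3/s


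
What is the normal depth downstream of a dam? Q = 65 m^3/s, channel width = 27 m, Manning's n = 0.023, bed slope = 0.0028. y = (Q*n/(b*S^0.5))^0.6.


y = (65 * 0.023 / (27 * 0.0028^0.5))^0.6 = 1.0276 m


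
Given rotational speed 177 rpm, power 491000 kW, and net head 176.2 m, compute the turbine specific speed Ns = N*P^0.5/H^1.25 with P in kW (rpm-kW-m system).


Ns = 177 * 491000^0.5 / 176.2^1.25 = 193.1998


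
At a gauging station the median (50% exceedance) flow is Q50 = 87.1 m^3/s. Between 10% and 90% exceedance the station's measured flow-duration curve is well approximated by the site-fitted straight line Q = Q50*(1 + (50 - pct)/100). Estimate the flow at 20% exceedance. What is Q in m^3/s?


Q = 87.1 * (1 + (50 - 20)/100) = 113.2300 m^3/s


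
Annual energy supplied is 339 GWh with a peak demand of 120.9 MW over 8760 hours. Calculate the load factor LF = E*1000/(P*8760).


LF = 339 * 1000 / (120.9 * 8760) = 0.3201


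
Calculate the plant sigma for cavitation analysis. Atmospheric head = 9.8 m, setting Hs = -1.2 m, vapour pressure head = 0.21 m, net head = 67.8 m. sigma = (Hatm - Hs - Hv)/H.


sigma = (9.8 - (-1.2) - 0.21) / 67.8 = 0.1591


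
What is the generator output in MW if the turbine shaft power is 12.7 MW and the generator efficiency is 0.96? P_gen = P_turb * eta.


P_gen = 12.7 * 0.96 = 12.1920 MW


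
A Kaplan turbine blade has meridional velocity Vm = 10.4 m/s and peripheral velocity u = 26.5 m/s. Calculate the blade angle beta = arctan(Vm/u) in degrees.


beta = arctan(10.4 / 26.5) = 21.4277 degrees


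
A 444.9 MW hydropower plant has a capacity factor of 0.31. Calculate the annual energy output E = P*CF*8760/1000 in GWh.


E = 444.9 * 0.31 * 8760 / 1000 = 1208.1704 GWh


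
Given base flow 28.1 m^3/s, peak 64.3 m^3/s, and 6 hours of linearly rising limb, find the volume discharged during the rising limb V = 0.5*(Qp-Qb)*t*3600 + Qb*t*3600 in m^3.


V = 0.5*(64.3 - 28.1)*6*3600 + 28.1*6*3600 = 997920.0000 m^3


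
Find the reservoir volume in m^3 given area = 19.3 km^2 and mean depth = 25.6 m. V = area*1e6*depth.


V = 19.3 * 1e6 * 25.6 = 4.9408e+08 m^3


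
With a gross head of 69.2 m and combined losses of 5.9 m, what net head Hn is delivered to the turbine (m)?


Hn = 69.2 - 5.9 = 63.3000 m


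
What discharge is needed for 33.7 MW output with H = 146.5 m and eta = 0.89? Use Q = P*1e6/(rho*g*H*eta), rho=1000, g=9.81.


Q = 33.7 * 1e6 / (1000 * 9.81 * 146.5 * 0.89) = 26.3471 m^3/s


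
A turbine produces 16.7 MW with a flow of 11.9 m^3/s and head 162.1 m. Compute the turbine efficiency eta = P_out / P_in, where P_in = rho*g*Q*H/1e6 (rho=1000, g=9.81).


P_in = 1000 * 9.81 * 11.9 * 162.1 / 1e6 = 18.9234 MW
eta = 16.7 / 18.9234 = 0.8825


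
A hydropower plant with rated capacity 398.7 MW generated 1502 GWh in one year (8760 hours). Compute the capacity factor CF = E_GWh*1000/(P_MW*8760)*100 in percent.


CF = 1502 * 1000 / (398.7 * 8760) * 100 = 43.0051 %


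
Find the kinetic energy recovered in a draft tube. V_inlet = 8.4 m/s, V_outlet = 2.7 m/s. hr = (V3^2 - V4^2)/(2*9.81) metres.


hr = (8.4^2 - 2.7^2) / (2*9.81) = 3.2248 m


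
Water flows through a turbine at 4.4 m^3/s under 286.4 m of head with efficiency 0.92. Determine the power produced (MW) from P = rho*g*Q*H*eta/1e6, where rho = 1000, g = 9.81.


P = 1000 * 9.81 * 4.4 * 286.4 * 0.92 / 1e6 = 11.3732 MW


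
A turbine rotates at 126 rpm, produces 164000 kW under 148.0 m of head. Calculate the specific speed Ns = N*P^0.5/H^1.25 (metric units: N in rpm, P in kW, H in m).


Ns = 126 * 164000^0.5 / 148.0^1.25 = 98.8474


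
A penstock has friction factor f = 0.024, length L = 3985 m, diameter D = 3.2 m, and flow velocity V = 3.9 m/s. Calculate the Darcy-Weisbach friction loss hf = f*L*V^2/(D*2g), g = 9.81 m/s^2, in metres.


hf = 0.024 * 3985 * 3.9^2 / (3.2 * 2 * 9.81) = 23.1697 m


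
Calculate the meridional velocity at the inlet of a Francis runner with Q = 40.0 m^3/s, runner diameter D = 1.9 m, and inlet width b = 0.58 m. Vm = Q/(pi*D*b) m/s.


Vm = 40.0 / (pi * 1.9 * 0.58) = 11.5539 m/s


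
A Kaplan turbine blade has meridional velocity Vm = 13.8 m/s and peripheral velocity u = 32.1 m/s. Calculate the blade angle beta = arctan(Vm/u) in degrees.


beta = arctan(13.8 / 32.1) = 23.2632 degrees


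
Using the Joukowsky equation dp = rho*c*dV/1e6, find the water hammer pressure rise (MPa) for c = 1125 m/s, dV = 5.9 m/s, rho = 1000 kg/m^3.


dp = 1000 * 1125 * 5.9 / 1e6 = 6.6375 MPa


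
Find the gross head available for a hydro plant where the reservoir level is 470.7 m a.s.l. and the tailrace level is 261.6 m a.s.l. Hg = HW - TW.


Hg = 470.7 - 261.6 = 209.1000 m


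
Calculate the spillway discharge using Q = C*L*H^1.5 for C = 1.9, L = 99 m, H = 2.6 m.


Q = 1.9 * 99 * 2.6^1.5 = 788.5856 m^3/s


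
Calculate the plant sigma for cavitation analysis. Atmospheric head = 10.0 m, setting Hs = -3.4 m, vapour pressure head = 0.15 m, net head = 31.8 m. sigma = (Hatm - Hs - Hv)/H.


sigma = (10.0 - (-3.4) - 0.15) / 31.8 = 0.4167


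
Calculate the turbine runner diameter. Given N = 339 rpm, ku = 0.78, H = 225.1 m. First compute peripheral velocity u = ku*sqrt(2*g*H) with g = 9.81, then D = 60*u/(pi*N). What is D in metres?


u = 0.78 * sqrt(2*9.81*225.1) = 51.8360 m/s
D = 60 * 51.8360 / (pi * 339) = 2.9203 m


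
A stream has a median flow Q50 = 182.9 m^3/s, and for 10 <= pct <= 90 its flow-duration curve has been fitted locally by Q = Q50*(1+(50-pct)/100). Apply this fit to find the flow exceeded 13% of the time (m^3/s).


Q = 182.9 * (1 + (50 - 13)/100) = 250.5730 m^3/s


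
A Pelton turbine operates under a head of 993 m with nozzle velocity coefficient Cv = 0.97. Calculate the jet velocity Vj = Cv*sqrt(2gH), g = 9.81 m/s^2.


Vj = 0.97 * sqrt(2*9.81*993) = 135.3929 m/s


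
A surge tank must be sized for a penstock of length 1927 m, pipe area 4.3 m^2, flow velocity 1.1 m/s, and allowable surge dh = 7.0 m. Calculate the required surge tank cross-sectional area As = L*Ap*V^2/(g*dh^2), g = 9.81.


As = 1927 * 4.3 * 1.1^2 / (9.81 * 7.0^2) = 20.8579 m^2


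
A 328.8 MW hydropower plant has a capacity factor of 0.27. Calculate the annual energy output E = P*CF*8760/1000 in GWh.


E = 328.8 * 0.27 * 8760 / 1000 = 777.6778 GWh


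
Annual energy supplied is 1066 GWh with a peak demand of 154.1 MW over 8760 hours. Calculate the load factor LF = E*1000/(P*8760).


LF = 1066 * 1000 / (154.1 * 8760) = 0.7897


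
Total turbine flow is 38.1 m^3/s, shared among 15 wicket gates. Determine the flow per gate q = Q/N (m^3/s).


q = 38.1 / 15 = 2.5400 m^3/s


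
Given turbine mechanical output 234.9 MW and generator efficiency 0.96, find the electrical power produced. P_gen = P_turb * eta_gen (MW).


P_gen = 234.9 * 0.96 = 225.5040 MW


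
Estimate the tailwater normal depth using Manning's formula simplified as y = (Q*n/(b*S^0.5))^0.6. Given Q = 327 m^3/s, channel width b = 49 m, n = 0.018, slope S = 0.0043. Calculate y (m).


y = (327 * 0.018 / (49 * 0.0043^0.5))^0.6 = 1.4379 m


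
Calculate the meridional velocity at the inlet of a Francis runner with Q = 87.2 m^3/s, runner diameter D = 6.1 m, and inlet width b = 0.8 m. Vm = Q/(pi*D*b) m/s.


Vm = 87.2 / (pi * 6.1 * 0.8) = 5.6878 m/s


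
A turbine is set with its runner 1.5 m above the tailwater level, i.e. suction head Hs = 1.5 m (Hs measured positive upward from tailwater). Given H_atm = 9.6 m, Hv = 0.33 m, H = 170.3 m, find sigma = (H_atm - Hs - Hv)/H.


sigma = (9.6 - 1.5 - 0.33) / 170.3 = 0.0456


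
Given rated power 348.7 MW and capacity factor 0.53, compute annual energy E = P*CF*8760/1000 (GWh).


E = 348.7 * 0.53 * 8760 / 1000 = 1618.9444 GWh


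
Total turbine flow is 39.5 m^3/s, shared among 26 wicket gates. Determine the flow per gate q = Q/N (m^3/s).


q = 39.5 / 26 = 1.5192 m^3/s


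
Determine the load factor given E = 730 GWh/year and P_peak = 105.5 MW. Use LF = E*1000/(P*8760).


LF = 730 * 1000 / (105.5 * 8760) = 0.7899


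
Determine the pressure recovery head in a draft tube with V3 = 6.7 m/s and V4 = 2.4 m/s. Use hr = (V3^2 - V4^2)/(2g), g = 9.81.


hr = (6.7^2 - 2.4^2) / (2*9.81) = 1.9944 m


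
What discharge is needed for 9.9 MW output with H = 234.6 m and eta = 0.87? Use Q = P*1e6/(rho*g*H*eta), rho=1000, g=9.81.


Q = 9.9 * 1e6 / (1000 * 9.81 * 234.6 * 0.87) = 4.9445 m^3/s


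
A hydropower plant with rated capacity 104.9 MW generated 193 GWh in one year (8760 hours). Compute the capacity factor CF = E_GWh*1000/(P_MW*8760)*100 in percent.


CF = 193 * 1000 / (104.9 * 8760) * 100 = 21.0028 %


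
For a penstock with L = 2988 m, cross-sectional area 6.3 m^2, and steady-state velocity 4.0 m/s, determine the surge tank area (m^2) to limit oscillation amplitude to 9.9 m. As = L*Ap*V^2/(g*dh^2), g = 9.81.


As = 2988 * 6.3 * 4.0^2 / (9.81 * 9.9^2) = 313.2577 m^2


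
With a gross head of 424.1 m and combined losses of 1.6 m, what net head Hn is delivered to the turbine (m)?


Hn = 424.1 - 1.6 = 422.5000 m


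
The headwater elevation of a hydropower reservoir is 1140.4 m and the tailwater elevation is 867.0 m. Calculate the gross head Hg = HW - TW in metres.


Hg = 1140.4 - 867.0 = 273.4000 m


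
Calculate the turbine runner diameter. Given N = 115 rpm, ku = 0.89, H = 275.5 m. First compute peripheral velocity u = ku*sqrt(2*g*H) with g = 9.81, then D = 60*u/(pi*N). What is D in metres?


u = 0.89 * sqrt(2*9.81*275.5) = 65.4335 m/s
D = 60 * 65.4335 / (pi * 115) = 10.8669 m


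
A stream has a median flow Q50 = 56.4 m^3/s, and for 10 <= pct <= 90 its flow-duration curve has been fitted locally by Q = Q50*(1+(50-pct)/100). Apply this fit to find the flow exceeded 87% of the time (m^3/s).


Q = 56.4 * (1 + (50 - 87)/100) = 35.5320 m^3/s


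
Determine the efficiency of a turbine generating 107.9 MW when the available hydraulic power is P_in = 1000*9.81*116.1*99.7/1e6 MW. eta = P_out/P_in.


P_in = 1000 * 9.81 * 116.1 * 99.7 / 1e6 = 113.5524 MW
eta = 107.9 / 113.5524 = 0.9502


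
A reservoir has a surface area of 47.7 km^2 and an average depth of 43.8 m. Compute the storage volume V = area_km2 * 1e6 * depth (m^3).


V = 47.7 * 1e6 * 43.8 = 2.0893e+09 m^3


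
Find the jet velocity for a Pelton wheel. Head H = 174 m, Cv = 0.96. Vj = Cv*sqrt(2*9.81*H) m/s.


Vj = 0.96 * sqrt(2*9.81*174) = 56.0913 m/s


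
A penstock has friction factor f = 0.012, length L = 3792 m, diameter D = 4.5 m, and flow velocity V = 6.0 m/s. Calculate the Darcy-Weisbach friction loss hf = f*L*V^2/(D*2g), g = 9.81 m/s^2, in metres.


hf = 0.012 * 3792 * 6.0^2 / (4.5 * 2 * 9.81) = 18.5541 m


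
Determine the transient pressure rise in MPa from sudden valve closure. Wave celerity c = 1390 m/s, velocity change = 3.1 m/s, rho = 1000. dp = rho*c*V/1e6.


dp = 1000 * 1390 * 3.1 / 1e6 = 4.3090 MPa


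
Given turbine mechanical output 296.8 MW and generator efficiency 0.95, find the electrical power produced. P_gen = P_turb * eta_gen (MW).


P_gen = 296.8 * 0.95 = 281.9600 MW


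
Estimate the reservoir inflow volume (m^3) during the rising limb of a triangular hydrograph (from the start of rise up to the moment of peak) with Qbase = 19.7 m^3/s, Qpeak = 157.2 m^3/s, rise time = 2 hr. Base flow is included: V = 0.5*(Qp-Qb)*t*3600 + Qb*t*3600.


V = 0.5*(157.2 - 19.7)*2*3600 + 19.7*2*3600 = 636840.0000 m^3


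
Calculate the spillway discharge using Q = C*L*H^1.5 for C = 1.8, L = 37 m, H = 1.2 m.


Q = 1.8 * 37 * 1.2^1.5 = 87.5480 m^3/s


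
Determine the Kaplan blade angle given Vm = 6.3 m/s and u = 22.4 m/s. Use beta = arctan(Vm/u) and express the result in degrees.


beta = arctan(6.3 / 22.4) = 15.7086 degrees


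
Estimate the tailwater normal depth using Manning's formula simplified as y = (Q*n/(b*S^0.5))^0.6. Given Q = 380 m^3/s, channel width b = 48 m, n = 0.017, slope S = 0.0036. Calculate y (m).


y = (380 * 0.017 / (48 * 0.0036^0.5))^0.6 = 1.6237 m


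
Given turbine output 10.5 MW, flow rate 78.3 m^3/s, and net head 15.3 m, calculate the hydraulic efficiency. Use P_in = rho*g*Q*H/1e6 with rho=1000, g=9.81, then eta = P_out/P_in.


P_in = 1000 * 9.81 * 78.3 * 15.3 / 1e6 = 11.7523 MW
eta = 10.5 / 11.7523 = 0.8934


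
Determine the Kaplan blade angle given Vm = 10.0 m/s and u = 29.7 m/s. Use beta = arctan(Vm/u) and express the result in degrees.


beta = arctan(10.0 / 29.7) = 18.6084 degrees


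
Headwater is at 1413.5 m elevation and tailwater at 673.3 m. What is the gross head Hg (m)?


Hg = 1413.5 - 673.3 = 740.2000 m


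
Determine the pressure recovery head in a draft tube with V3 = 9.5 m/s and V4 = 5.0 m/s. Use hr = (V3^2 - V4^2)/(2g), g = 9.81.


hr = (9.5^2 - 5.0^2) / (2*9.81) = 3.3257 m


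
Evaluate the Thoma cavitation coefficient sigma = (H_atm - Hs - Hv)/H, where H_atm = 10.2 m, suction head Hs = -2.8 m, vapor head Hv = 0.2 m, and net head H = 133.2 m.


sigma = (10.2 - (-2.8) - 0.2) / 133.2 = 0.0961


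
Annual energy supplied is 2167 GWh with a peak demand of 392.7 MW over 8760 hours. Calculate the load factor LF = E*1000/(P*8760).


LF = 2167 * 1000 / (392.7 * 8760) = 0.6299


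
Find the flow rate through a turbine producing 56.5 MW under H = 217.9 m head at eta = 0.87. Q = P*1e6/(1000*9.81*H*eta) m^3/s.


Q = 56.5 * 1e6 / (1000 * 9.81 * 217.9 * 0.87) = 30.3811 m^3/s


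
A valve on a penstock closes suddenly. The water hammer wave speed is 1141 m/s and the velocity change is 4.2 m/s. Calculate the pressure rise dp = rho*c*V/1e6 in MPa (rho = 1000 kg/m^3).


dp = 1000 * 1141 * 4.2 / 1e6 = 4.7922 MPa


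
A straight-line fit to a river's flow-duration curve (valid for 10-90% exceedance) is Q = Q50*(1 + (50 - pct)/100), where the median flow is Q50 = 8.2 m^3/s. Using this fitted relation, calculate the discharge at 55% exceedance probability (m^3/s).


Q = 8.2 * (1 + (50 - 55)/100) = 7.7900 m^3/s


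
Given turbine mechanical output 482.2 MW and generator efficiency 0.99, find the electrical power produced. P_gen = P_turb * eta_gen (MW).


P_gen = 482.2 * 0.99 = 477.3780 MW


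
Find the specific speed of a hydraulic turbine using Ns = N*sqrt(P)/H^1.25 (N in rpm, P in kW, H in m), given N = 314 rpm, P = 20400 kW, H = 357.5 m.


Ns = 314 * 20400^0.5 / 357.5^1.25 = 28.8503


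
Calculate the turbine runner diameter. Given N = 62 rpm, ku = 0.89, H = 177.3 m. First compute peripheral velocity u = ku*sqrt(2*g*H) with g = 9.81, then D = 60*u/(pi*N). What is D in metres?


u = 0.89 * sqrt(2*9.81*177.3) = 52.4921 m/s
D = 60 * 52.4921 / (pi * 62) = 16.1698 m


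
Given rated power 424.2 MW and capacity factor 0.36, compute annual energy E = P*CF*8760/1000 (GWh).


E = 424.2 * 0.36 * 8760 / 1000 = 1337.7571 GWh


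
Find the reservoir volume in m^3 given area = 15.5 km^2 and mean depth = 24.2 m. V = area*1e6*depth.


V = 15.5 * 1e6 * 24.2 = 3.7510e+08 m^3


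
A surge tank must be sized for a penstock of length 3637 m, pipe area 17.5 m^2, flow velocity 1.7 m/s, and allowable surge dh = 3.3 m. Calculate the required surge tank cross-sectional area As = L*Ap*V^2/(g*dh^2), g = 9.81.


As = 3637 * 17.5 * 1.7^2 / (9.81 * 3.3^2) = 1721.7984 m^2


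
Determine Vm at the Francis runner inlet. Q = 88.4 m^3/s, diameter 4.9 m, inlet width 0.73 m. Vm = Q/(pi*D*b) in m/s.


Vm = 88.4 / (pi * 4.9 * 0.73) = 7.8665 m/s


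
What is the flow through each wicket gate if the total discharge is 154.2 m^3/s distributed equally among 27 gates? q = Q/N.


q = 154.2 / 27 = 5.7111 m^3/s


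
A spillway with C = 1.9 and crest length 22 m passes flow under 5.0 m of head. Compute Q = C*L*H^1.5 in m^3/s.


Q = 1.9 * 22 * 5.0^1.5 = 467.3382 m^3/s


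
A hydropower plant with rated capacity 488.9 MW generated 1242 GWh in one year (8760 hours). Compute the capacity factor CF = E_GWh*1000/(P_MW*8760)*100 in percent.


CF = 1242 * 1000 / (488.9 * 8760) * 100 = 29.0000 %


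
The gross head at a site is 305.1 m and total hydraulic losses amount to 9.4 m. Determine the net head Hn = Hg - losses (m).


Hn = 305.1 - 9.4 = 295.7000 m


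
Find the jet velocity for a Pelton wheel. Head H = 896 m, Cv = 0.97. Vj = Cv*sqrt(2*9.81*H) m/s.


Vj = 0.97 * sqrt(2*9.81*896) = 128.6101 m/s


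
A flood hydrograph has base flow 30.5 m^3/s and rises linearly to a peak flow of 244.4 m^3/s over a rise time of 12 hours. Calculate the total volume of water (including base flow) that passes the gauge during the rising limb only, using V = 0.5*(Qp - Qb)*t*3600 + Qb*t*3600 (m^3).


V = 0.5*(244.4 - 30.5)*12*3600 + 30.5*12*3600 = 5.9378e+06 m^3


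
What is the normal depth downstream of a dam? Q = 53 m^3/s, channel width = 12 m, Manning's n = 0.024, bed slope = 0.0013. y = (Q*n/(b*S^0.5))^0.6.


y = (53 * 0.024 / (12 * 0.0013^0.5))^0.6 = 1.9099 m


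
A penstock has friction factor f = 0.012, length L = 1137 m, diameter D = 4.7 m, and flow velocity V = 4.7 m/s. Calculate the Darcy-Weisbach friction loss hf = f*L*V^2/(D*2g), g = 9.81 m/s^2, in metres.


hf = 0.012 * 1137 * 4.7^2 / (4.7 * 2 * 9.81) = 3.2684 m


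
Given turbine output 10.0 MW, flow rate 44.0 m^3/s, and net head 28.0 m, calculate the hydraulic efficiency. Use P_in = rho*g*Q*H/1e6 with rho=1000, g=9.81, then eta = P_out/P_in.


P_in = 1000 * 9.81 * 44.0 * 28.0 / 1e6 = 12.0859 MW
eta = 10.0 / 12.0859 = 0.8274


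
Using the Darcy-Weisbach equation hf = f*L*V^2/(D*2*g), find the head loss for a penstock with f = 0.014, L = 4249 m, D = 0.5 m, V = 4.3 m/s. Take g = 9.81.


hf = 0.014 * 4249 * 4.3^2 / (0.5 * 2 * 9.81) = 112.1199 m


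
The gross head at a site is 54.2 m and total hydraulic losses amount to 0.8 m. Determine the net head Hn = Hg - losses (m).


Hn = 54.2 - 0.8 = 53.4000 m


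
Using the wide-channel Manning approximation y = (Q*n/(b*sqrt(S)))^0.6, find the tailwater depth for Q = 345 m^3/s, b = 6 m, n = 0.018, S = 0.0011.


y = (345 * 0.018 / (6 * 0.0011^0.5))^0.6 = 7.8804 m


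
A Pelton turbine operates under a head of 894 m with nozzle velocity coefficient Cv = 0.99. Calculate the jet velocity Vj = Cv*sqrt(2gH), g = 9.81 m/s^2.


Vj = 0.99 * sqrt(2*9.81*894) = 131.1153 m/s


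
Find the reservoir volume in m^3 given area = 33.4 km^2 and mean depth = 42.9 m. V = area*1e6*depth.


V = 33.4 * 1e6 * 42.9 = 1.4329e+09 m^3


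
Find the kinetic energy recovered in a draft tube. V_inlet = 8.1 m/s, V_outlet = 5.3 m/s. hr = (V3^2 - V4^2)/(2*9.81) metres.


hr = (8.1^2 - 5.3^2) / (2*9.81) = 1.9123 m


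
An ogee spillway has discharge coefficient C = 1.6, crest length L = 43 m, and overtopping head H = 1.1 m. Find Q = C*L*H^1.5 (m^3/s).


Q = 1.6 * 43 * 1.1^1.5 = 79.3739 m^3/s


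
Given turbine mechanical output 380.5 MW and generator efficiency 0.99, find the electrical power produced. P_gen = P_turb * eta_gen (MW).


P_gen = 380.5 * 0.99 = 376.6950 MW


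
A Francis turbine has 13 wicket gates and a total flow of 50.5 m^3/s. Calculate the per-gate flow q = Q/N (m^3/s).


q = 50.5 / 13 = 3.8846 m^3/s


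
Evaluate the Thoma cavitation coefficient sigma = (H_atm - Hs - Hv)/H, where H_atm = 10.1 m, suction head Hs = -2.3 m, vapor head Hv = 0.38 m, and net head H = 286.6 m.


sigma = (10.1 - (-2.3) - 0.38) / 286.6 = 0.0419


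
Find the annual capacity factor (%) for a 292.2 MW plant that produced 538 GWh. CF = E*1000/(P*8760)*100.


CF = 538 * 1000 / (292.2 * 8760) * 100 = 21.0183 %


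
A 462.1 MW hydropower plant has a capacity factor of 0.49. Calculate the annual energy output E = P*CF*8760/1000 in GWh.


E = 462.1 * 0.49 * 8760 / 1000 = 1983.5180 GWh


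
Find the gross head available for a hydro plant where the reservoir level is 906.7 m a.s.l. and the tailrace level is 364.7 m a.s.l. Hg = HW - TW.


Hg = 906.7 - 364.7 = 542.0000 m


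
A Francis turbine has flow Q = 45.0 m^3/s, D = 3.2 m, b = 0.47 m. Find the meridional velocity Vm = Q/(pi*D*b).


Vm = 45.0 / (pi * 3.2 * 0.47) = 9.5239 m/s


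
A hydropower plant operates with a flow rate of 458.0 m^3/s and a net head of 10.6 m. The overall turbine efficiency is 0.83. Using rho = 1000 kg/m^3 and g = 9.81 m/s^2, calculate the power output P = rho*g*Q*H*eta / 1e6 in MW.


P = 1000 * 9.81 * 458.0 * 10.6 * 0.83 / 1e6 = 39.5292 MW


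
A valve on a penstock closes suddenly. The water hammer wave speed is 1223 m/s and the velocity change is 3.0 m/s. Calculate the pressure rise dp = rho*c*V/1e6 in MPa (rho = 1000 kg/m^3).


dp = 1000 * 1223 * 3.0 / 1e6 = 3.6690 MPa


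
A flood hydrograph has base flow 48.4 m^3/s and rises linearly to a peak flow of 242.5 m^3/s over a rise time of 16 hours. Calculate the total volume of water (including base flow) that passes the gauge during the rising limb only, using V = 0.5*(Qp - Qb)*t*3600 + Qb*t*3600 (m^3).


V = 0.5*(242.5 - 48.4)*16*3600 + 48.4*16*3600 = 8.3779e+06 m^3


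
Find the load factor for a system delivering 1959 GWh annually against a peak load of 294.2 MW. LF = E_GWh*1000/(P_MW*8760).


LF = 1959 * 1000 / (294.2 * 8760) = 0.7601


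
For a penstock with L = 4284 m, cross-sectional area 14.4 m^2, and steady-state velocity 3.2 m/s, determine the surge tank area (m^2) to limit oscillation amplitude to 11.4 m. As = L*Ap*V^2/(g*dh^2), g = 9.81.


As = 4284 * 14.4 * 3.2^2 / (9.81 * 11.4^2) = 495.4881 m^2


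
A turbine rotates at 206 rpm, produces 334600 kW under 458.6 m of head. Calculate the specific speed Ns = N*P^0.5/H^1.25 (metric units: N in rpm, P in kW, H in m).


Ns = 206 * 334600^0.5 / 458.6^1.25 = 56.1484


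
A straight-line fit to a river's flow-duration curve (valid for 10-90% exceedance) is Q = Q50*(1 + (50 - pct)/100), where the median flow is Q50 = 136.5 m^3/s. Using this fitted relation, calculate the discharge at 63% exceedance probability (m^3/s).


Q = 136.5 * (1 + (50 - 63)/100) = 118.7550 m^3/s


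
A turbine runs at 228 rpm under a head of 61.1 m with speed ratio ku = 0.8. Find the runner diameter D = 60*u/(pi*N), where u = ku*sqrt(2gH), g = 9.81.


u = 0.8 * sqrt(2*9.81*61.1) = 27.6987 m/s
D = 60 * 27.6987 / (pi * 228) = 2.3202 m


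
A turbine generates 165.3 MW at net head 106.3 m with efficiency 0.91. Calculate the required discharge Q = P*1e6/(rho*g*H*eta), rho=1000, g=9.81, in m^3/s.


Q = 165.3 * 1e6 / (1000 * 9.81 * 106.3 * 0.91) = 174.1924 m^3/s


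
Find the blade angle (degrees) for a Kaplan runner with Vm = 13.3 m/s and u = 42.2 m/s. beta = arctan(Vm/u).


beta = arctan(13.3 / 42.2) = 17.4931 degrees


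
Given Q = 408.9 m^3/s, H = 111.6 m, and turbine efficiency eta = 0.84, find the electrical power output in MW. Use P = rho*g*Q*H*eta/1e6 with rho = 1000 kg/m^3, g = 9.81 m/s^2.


P = 1000 * 9.81 * 408.9 * 111.6 * 0.84 / 1e6 = 376.0362 MW


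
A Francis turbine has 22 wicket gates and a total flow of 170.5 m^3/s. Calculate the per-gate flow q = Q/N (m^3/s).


q = 170.5 / 22 = 7.7500 m^3/s


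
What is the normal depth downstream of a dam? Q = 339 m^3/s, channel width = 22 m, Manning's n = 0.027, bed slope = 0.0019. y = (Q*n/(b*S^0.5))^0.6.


y = (339 * 0.027 / (22 * 0.0019^0.5))^0.6 = 3.8713 m


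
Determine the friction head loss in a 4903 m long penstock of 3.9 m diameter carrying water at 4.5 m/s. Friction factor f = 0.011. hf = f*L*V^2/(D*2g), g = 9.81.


hf = 0.011 * 4903 * 4.5^2 / (3.9 * 2 * 9.81) = 14.2730 m


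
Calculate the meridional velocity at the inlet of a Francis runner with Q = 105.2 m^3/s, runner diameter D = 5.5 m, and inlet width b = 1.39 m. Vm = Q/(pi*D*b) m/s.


Vm = 105.2 / (pi * 5.5 * 1.39) = 4.3801 m/s


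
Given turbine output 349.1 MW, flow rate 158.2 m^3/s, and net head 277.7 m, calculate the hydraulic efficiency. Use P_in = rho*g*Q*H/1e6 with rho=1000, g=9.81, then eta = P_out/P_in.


P_in = 1000 * 9.81 * 158.2 * 277.7 / 1e6 = 430.9743 MW
eta = 349.1 / 430.9743 = 0.8100


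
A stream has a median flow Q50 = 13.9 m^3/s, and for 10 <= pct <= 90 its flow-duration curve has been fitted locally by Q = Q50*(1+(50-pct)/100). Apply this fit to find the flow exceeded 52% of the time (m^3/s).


Q = 13.9 * (1 + (50 - 52)/100) = 13.6220 m^3/s


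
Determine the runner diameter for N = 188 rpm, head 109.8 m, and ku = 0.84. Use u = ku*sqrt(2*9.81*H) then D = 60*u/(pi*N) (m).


u = 0.84 * sqrt(2*9.81*109.8) = 38.9879 m/s
D = 60 * 38.9879 / (pi * 188) = 3.9607 m


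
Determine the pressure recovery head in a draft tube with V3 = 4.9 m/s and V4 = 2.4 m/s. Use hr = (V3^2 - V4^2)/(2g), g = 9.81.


hr = (4.9^2 - 2.4^2) / (2*9.81) = 0.9302 m


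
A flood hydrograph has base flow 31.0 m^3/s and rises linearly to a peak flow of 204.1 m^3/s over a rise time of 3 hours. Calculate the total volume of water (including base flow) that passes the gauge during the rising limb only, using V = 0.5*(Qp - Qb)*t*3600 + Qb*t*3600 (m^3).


V = 0.5*(204.1 - 31.0)*3*3600 + 31.0*3*3600 = 1.2695e+06 m^3
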